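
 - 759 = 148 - 907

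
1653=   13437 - 11784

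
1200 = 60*20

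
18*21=378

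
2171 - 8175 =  - 6004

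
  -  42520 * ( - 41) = 1743320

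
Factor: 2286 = 2^1*3^2*127^1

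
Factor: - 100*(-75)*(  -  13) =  - 2^2*3^1 * 5^4*13^1 = - 97500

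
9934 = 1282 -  -8652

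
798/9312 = 133/1552 = 0.09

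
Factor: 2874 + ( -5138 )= - 2^3*283^1 = - 2264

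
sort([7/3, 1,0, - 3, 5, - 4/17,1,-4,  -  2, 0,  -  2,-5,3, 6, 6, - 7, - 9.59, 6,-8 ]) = [ -9.59,  -  8, - 7,  -  5 , - 4, - 3,- 2, - 2,-4/17,0,0, 1,1,7/3,  3,5,6,6,6 ] 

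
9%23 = 9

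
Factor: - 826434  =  -2^1*3^2*7^2*937^1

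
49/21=2 + 1/3 = 2.33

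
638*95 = 60610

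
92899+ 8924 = 101823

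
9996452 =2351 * 4252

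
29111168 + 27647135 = 56758303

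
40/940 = 2/47 = 0.04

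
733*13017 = 9541461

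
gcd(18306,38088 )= 18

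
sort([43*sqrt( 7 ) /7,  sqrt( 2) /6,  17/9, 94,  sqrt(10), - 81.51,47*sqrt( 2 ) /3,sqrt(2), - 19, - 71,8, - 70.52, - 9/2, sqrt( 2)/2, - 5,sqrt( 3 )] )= [ - 81.51 , - 71, - 70.52,-19,  -  5 , - 9/2, sqrt( 2 ) /6,  sqrt(2)/2,sqrt (2 ),sqrt( 3 ), 17/9, sqrt(10 ),8, 43 * sqrt(7 )/7, 47* sqrt(2)/3, 94]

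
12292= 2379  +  9913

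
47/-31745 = -1 + 31698/31745= -0.00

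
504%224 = 56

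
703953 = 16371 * 43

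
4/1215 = 4/1215 = 0.00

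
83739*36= 3014604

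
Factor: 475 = 5^2 * 19^1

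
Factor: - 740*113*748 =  - 2^4*5^1*11^1*17^1*37^1*113^1  =  - 62547760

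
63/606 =21/202 = 0.10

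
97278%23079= 4962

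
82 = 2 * 41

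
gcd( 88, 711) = 1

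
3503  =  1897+1606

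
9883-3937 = 5946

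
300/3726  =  50/621 =0.08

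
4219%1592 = 1035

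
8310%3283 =1744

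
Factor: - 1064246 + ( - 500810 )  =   -2^7  *  12227^1 = - 1565056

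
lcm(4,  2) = 4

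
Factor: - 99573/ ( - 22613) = 3^1*22613^ ( - 1)*33191^1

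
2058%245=98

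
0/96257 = 0 = 0.00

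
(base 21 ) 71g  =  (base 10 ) 3124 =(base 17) add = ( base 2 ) 110000110100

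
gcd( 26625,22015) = 5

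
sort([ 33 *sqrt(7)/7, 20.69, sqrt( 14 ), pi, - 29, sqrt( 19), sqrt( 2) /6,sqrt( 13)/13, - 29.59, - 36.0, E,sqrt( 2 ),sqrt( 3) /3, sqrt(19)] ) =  [-36.0, - 29.59, - 29, sqrt( 2) /6, sqrt( 13) /13, sqrt( 3) /3, sqrt( 2), E,pi,sqrt(14 ),sqrt( 19), sqrt( 19),33*sqrt( 7) /7, 20.69]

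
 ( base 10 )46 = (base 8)56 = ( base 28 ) 1I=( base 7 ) 64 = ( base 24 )1m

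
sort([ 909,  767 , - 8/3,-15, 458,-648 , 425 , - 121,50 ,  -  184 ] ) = [ - 648  , - 184, - 121, - 15, - 8/3, 50 , 425,458,767,  909 ]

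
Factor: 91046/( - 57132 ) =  - 45523/28566 =- 2^( - 1) *3^ ( - 3)*23^ ( - 2)*45523^1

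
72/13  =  5+7/13=5.54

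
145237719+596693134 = 741930853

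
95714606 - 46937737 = 48776869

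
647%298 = 51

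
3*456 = 1368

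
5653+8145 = 13798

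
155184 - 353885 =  - 198701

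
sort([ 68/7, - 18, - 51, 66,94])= [ - 51, - 18, 68/7,  66, 94] 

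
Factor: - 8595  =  -3^2*5^1*191^1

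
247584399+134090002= 381674401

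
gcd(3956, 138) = 46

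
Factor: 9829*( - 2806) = - 2^1*23^1*61^1* 9829^1= - 27580174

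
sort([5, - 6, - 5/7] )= [- 6, - 5/7,5 ]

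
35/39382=5/5626 = 0.00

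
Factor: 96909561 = 3^3*7^1*29^1*17681^1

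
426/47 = 426/47 = 9.06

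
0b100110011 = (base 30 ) a7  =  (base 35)8R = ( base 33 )9A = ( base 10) 307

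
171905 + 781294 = 953199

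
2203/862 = 2+479/862  =  2.56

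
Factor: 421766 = 2^1*227^1*929^1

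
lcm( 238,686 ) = 11662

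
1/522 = 1/522 = 0.00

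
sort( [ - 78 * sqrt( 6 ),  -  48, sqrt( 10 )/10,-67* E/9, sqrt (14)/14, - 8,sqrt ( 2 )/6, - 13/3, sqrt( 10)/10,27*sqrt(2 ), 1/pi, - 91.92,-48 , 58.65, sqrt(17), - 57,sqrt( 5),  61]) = [ - 78 * sqrt( 6),-91.92 , -57, - 48, - 48, - 67*E/9,- 8, - 13/3,  sqrt(2 ) /6, sqrt( 14)/14,sqrt(10 )/10, sqrt( 10)/10,1/pi,sqrt(5), sqrt(17 ), 27*sqrt(2),58.65,61] 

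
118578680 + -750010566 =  - 631431886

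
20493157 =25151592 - 4658435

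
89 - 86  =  3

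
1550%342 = 182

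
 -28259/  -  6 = 28259/6 =4709.83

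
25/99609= 25/99609=0.00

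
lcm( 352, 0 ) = 0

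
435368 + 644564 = 1079932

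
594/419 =1 + 175/419 =1.42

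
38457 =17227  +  21230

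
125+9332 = 9457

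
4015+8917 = 12932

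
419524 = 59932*7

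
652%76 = 44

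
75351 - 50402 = 24949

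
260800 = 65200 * 4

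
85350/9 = 28450/3 = 9483.33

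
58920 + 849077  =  907997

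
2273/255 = 8 + 233/255  =  8.91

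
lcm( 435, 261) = 1305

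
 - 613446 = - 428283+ - 185163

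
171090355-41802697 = 129287658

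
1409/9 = 1409/9  =  156.56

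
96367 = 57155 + 39212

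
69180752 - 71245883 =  - 2065131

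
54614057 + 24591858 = 79205915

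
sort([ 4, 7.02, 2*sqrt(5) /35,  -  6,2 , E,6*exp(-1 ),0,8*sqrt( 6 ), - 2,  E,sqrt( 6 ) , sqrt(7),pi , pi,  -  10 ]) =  [-10, - 6, - 2 , 0  ,  2 * sqrt(5 ) /35, 2, 6*exp( - 1), sqrt (6 ) , sqrt(7 ), E, E,pi, pi, 4,7.02 , 8 *sqrt(6) ] 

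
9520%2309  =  284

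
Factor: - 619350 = -2^1*3^1*5^2 * 4129^1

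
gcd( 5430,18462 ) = 1086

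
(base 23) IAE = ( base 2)10011000100110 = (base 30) APG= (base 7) 40321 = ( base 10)9766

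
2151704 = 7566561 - 5414857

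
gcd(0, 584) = 584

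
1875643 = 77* 24359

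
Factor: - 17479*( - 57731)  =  1009080149 = 7^1*11^1*227^1 *57731^1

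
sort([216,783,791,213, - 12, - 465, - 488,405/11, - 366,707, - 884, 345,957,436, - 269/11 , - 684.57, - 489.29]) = [ - 884, - 684.57, - 489.29, -488, - 465 , - 366, - 269/11, - 12,405/11,213, 216 , 345,436, 707,783, 791 , 957] 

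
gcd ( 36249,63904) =1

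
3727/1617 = 2 + 493/1617 = 2.30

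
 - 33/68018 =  - 1 + 67985/68018 = - 0.00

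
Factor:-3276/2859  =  -2^2 * 3^1* 7^1* 13^1*953^(-1)= - 1092/953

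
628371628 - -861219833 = 1489591461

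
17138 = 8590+8548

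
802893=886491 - 83598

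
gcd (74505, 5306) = 1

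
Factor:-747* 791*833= - 3^2*7^3*17^1*83^1*113^1 = - 492200541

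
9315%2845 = 780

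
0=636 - 636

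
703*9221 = 6482363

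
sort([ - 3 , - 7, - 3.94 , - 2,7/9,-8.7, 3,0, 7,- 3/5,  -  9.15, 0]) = [ - 9.15, - 8.7, - 7, - 3.94, - 3, - 2 , - 3/5, 0, 0, 7/9 , 3 , 7] 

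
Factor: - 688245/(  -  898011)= 3^( - 1 )*5^1*17^1*113^( - 1)*883^( - 1)*2699^1 = 229415/299337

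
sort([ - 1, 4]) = [-1, 4]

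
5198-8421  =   - 3223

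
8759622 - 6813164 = 1946458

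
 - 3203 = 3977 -7180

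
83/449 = 83/449 =0.18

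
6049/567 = 10+379/567  =  10.67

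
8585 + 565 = 9150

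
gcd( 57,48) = 3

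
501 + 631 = 1132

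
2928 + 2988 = 5916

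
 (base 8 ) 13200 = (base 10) 5760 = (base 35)4OK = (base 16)1680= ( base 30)6c0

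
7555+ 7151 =14706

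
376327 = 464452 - 88125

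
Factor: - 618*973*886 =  - 2^2 * 3^1*7^1*103^1*139^1*443^1 = - 532764204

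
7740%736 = 380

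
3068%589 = 123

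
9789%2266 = 725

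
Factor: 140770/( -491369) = -2^1*5^1*7^1* 89^( - 1 )*2011^1*5521^( - 1) 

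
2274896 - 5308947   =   - 3034051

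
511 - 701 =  - 190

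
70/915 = 14/183 = 0.08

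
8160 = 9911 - 1751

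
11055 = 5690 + 5365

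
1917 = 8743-6826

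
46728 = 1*46728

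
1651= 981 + 670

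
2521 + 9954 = 12475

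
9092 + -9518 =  - 426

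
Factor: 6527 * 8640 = 56393280 = 2^6*3^3*5^1 * 61^1*107^1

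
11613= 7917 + 3696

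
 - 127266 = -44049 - 83217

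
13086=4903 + 8183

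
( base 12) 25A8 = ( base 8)10320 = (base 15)141E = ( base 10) 4304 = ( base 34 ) 3ok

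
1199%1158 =41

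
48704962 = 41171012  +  7533950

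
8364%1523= 749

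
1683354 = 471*3574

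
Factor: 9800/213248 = 25/544  =  2^(-5 )*5^2*17^( - 1)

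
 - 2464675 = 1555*(-1585) 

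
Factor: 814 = 2^1*11^1*37^1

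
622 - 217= 405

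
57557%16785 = 7202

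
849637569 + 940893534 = 1790531103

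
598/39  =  15  +  1/3 = 15.33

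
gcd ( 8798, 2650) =106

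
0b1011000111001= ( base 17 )12BB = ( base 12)3361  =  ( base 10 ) 5689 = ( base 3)21210201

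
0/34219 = 0=0.00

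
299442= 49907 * 6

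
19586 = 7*2798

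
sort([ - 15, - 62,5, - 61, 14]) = [-62, - 61,-15, 5,14]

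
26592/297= 89  +  53/99 = 89.54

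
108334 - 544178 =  - 435844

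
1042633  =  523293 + 519340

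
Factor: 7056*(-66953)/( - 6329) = 2^4*3^2*7^2 * 23^1*41^1*71^1*6329^ (  -  1)=472420368/6329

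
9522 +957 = 10479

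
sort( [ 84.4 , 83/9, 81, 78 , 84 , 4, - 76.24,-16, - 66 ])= [ - 76.24,  -  66, - 16, 4, 83/9,78, 81, 84, 84.4]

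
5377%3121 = 2256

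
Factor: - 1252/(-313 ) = 2^2= 4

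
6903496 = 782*8828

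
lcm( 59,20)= 1180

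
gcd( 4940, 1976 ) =988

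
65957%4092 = 485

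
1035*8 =8280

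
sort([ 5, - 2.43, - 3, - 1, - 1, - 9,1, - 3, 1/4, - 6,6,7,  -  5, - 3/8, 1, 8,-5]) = [ - 9, - 6, - 5,-5 ,  -  3, - 3, - 2.43, - 1, - 1, - 3/8, 1/4, 1,  1, 5,  6,7, 8 ]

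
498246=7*71178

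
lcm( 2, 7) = 14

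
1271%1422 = 1271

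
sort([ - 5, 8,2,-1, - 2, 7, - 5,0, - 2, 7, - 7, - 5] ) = [-7, - 5, - 5, - 5,-2, -2, - 1 , 0, 2,7, 7,8 ] 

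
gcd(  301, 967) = 1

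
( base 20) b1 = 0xDD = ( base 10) 221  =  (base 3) 22012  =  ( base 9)265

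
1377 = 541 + 836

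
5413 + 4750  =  10163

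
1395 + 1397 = 2792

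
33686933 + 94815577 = 128502510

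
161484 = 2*80742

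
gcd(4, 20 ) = 4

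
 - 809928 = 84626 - 894554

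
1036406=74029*14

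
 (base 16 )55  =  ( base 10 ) 85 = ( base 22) 3j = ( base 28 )31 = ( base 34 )2h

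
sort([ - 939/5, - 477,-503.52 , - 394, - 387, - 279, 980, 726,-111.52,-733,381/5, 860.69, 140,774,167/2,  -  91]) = [ - 733,-503.52,-477, - 394, - 387, - 279, - 939/5,-111.52,-91, 381/5 , 167/2,140, 726,774 , 860.69,  980]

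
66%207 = 66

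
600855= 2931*205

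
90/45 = 2 = 2.00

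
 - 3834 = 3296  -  7130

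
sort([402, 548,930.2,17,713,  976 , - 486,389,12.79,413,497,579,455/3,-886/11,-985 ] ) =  [ - 985,  -  486 , - 886/11 , 12.79,17,455/3,389,402,413,497, 548,579,713,930.2,976 ] 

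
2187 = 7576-5389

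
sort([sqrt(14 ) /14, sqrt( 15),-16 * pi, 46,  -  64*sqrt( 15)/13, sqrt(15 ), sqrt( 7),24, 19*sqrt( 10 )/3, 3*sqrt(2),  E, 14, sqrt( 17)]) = [  -  16*pi, - 64*sqrt (15)/13,sqrt ( 14 )/14, sqrt(7), E, sqrt(15),sqrt( 15), sqrt(17),3  *sqrt(2 ) , 14, 19*sqrt( 10)/3, 24 , 46] 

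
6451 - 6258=193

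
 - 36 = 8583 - 8619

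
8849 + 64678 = 73527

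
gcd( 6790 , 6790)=6790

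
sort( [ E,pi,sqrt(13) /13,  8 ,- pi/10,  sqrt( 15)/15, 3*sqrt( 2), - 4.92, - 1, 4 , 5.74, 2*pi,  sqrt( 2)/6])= [ - 4.92,-1, - pi/10,sqrt(2)/6 , sqrt( 15)/15,  sqrt( 13 ) /13 , E,pi,4,3*sqrt(2),5.74,2*pi , 8]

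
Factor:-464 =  - 2^4 * 29^1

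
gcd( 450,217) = 1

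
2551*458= 1168358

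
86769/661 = 86769/661 = 131.27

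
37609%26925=10684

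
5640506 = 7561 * 746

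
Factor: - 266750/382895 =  - 2^1* 5^2 * 11^1*97^1*76579^( - 1 )= -53350/76579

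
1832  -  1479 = 353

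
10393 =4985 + 5408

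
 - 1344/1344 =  - 1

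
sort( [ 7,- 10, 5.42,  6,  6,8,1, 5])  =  [ - 10,1,  5,  5.42, 6,  6,7,  8]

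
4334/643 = 4334/643 = 6.74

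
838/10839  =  838/10839 = 0.08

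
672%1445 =672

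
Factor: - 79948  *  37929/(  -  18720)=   2^( - 3) * 3^( - 1)*5^( - 1)*11^1*13^( - 1 )* 23^1* 47^1*79^1*269^1=252695641/1560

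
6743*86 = 579898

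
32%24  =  8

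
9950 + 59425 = 69375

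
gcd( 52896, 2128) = 304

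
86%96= 86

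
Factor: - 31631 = -47^1*673^1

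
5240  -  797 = 4443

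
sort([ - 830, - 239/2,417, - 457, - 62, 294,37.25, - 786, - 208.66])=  [ - 830, - 786, - 457, - 208.66,- 239/2, - 62,37.25,294, 417] 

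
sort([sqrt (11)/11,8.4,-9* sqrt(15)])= [ - 9*sqrt(15), sqrt(11)/11,8.4]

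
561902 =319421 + 242481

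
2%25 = 2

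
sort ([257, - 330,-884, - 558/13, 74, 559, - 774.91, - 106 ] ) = [ - 884, - 774.91, - 330, - 106, - 558/13, 74,257,559]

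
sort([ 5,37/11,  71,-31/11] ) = [-31/11,37/11, 5, 71 ]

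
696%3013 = 696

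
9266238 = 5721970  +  3544268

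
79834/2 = 39917 = 39917.00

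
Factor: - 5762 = -2^1*43^1*67^1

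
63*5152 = 324576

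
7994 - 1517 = 6477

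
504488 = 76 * 6638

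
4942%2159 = 624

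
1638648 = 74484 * 22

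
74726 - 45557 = 29169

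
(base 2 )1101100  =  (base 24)4C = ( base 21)53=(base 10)108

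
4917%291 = 261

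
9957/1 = 9957   =  9957.00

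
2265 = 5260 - 2995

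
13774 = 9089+4685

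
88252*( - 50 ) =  - 4412600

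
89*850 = 75650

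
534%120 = 54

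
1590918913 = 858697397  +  732221516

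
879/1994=879/1994=0.44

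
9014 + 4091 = 13105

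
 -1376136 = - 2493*552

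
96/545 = 96/545 = 0.18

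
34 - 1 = 33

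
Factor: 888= 2^3*3^1*37^1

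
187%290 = 187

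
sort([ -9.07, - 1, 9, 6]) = [  -  9.07, - 1,6, 9] 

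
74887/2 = 37443+ 1/2 = 37443.50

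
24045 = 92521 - 68476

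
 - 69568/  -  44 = 1581 + 1/11 =1581.09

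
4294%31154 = 4294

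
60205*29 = 1745945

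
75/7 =75/7 = 10.71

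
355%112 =19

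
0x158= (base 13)206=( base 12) 248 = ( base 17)134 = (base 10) 344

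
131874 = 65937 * 2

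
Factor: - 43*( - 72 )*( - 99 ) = -2^3 * 3^4*11^1 * 43^1 = - 306504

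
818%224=146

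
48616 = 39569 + 9047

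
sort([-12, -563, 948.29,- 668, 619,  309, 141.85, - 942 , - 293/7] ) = [-942,-668,-563 , - 293/7, - 12, 141.85, 309,619, 948.29]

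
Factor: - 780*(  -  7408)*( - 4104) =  - 23713896960 =- 2^9*3^4* 5^1*13^1*19^1*463^1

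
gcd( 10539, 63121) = 1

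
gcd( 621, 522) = 9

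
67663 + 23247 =90910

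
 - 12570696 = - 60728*207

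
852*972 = 828144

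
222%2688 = 222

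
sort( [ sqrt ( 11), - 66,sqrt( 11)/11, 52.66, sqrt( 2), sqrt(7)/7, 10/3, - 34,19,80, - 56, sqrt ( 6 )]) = [ - 66,-56, - 34, sqrt( 11 ) /11,sqrt( 7)/7,  sqrt(2 ), sqrt( 6 ),  sqrt( 11), 10/3,19,52.66,80 ]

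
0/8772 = 0 = 0.00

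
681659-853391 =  - 171732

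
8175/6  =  2725/2 =1362.50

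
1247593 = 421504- -826089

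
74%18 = 2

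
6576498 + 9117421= 15693919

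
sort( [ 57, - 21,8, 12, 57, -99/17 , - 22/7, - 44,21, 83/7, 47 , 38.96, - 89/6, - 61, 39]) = [- 61,- 44,-21, - 89/6, - 99/17, - 22/7  ,  8,83/7, 12,21, 38.96, 39, 47, 57, 57 ]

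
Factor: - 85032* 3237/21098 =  - 2^2* 3^3*7^( - 1 )*11^(-1 )*13^1 *83^1*137^( - 1) *1181^1  =  -137624292/10549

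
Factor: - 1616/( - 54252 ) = 2^2*3^( - 2 ) * 11^( - 1 )*101^1*137^(  -  1)  =  404/13563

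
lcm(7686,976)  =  61488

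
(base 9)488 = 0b110010100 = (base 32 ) ck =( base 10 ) 404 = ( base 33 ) c8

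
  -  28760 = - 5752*5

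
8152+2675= 10827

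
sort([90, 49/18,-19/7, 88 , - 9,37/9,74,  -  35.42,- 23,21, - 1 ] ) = [ - 35.42, - 23,- 9,-19/7, - 1, 49/18, 37/9, 21, 74,88, 90 ]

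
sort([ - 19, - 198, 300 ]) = [- 198, - 19, 300]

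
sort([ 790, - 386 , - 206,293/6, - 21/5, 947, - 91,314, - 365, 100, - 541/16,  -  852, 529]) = [-852,  -  386 ,-365, - 206, - 91,-541/16,  -  21/5, 293/6 , 100, 314, 529, 790, 947]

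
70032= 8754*8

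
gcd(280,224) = 56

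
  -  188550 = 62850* ( - 3)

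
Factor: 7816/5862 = 4/3 = 2^2*3^ ( - 1 ) 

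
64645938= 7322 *8829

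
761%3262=761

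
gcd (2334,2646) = 6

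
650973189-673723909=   -  22750720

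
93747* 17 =1593699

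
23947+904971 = 928918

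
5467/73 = 5467/73 = 74.89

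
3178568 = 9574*332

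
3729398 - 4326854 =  - 597456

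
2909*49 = 142541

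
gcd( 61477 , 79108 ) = 1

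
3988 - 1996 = 1992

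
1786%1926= 1786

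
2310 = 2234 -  - 76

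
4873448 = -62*( - 78604 ) 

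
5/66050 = 1/13210 = 0.00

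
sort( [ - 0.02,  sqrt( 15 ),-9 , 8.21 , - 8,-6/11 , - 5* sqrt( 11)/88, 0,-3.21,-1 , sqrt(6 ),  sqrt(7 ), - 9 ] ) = [ - 9,  -  9 , - 8,  -  3.21, -1, - 6/11 , - 5*sqrt (11)/88 , - 0.02  ,  0, sqrt ( 6), sqrt (7),sqrt(15 ), 8.21]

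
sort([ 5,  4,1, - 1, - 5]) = [ - 5, - 1,  1,4,5 ]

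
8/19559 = 8/19559 = 0.00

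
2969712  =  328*9054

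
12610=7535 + 5075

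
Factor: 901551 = 3^1*7^2 *6133^1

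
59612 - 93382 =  - 33770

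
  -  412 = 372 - 784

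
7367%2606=2155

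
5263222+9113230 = 14376452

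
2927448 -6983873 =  - 4056425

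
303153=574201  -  271048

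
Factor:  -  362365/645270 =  - 529/942  =  - 2^ ( -1)*3^(-1 ) * 23^2*157^( - 1 ) 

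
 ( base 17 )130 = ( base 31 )au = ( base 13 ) 202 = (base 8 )524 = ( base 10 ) 340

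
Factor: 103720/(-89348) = -25930/22337 = - 2^1*5^1 * 7^(  -  1)*2593^1*3191^ ( - 1)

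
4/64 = 1/16 = 0.06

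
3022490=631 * 4790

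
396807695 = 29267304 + 367540391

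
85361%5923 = 2439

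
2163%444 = 387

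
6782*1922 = 13035004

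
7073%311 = 231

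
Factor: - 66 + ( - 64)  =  -2^1*5^1*13^1  =  - 130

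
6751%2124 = 379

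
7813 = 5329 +2484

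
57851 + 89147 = 146998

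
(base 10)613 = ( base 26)nf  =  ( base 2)1001100101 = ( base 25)od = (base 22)15j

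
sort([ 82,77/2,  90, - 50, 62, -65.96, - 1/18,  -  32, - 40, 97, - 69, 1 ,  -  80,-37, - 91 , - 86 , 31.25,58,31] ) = [  -  91, - 86 , - 80, - 69, - 65.96 , - 50,-40,-37, - 32,-1/18 , 1, 31,31.25, 77/2,58,62,82,90, 97]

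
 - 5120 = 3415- 8535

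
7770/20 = 777/2 = 388.50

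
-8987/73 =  - 124 + 65/73= -123.11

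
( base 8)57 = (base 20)27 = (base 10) 47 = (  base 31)1G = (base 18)2B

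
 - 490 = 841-1331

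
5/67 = 5/67 =0.07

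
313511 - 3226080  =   - 2912569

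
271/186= 1 + 85/186 = 1.46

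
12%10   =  2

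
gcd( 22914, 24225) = 57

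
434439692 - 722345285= - 287905593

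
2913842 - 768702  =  2145140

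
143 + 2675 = 2818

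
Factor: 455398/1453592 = 2^(-2 ) * 7^ (-1)*101^(-1 )*257^( - 1 ) * 227699^1=227699/726796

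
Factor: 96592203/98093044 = 2^(-2)*3^3*7^(- 1)*23^1*109^1*1427^1*3503323^(- 1 ) 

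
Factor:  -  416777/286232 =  - 431/296 = - 2^(  -  3)*37^(  -  1 )  *431^1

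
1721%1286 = 435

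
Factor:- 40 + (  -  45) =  - 5^1*17^1=   -85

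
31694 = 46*689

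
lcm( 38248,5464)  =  38248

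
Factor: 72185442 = 2^1*3^1*7^1*1718701^1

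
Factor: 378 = 2^1*3^3*7^1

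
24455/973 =24455/973=25.13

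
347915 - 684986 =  - 337071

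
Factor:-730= -2^1*5^1 *73^1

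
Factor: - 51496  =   - 2^3*41^1*157^1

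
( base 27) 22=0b111000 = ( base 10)56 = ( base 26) 24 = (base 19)2i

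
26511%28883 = 26511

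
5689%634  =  617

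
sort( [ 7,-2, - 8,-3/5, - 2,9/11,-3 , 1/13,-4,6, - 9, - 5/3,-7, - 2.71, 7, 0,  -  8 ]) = [ - 9, - 8, - 8, -7, - 4, - 3, - 2.71, -2 , - 2, - 5/3, - 3/5, 0,1/13 , 9/11, 6, 7, 7 ]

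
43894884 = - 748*(-58683 ) 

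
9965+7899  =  17864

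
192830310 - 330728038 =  - 137897728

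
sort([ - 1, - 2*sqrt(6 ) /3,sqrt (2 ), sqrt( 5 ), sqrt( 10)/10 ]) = [ - 2*sqrt( 6 )/3,-1, sqrt( 10) /10,  sqrt ( 2 ), sqrt(5 ) ]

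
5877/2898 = 2 + 9/322= 2.03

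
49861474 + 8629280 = 58490754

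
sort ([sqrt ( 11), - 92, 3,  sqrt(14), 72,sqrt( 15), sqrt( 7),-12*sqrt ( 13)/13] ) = [-92,-12*sqrt( 13)/13, sqrt(7),3,sqrt( 11) , sqrt( 14), sqrt(15),72 ]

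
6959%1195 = 984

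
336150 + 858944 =1195094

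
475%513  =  475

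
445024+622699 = 1067723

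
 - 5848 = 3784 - 9632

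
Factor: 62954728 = 2^3*1523^1*5167^1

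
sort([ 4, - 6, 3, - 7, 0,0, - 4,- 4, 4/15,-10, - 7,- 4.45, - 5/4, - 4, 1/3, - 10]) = [ - 10,-10, - 7,-7, - 6, - 4.45,-4, - 4,-4,-5/4, 0, 0, 4/15,  1/3, 3, 4]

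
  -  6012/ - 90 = 334/5  =  66.80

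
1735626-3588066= - 1852440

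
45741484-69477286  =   - 23735802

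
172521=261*661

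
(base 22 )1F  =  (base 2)100101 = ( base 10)37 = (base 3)1101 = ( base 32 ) 15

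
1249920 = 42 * 29760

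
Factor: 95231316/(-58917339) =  - 31743772/19639113 = - 2^2*3^(-1)*13^( - 1 )*23^1 *103^(  -  1)*4889^( - 1)*345041^1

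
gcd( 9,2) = 1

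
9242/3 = 3080  +  2/3 = 3080.67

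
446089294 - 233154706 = 212934588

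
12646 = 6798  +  5848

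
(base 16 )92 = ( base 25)5l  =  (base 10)146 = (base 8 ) 222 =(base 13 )B3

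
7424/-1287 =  - 6 + 298/1287= -5.77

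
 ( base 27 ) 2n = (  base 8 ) 115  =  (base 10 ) 77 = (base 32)2d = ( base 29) 2J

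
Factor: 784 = 2^4  *7^2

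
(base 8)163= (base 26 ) 4b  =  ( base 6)311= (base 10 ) 115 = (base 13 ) 8b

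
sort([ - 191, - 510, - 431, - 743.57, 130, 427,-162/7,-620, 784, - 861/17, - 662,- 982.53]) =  [ - 982.53, - 743.57  , - 662, - 620, - 510 , - 431, - 191, - 861/17, - 162/7, 130,427, 784] 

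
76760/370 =7676/37 =207.46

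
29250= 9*3250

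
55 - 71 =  - 16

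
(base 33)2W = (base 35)2s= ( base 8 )142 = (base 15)68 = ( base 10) 98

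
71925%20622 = 10059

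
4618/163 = 4618/163 = 28.33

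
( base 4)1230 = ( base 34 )36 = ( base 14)7A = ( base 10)108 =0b1101100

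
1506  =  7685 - 6179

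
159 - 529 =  - 370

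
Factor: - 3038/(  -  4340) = 7/10=2^(-1) *5^( - 1)*7^1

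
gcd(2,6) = 2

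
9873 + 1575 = 11448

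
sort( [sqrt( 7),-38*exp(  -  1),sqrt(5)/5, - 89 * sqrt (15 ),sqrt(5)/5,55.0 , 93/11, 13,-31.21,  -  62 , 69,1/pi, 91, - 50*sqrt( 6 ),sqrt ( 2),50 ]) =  [-89*sqrt(15 ),-50*sqrt(6), - 62 ,  -  31.21,-38*exp( - 1),1/pi, sqrt(5)/5, sqrt(5)/5, sqrt(2),sqrt(7),  93/11,13,50,55.0, 69,91]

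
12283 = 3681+8602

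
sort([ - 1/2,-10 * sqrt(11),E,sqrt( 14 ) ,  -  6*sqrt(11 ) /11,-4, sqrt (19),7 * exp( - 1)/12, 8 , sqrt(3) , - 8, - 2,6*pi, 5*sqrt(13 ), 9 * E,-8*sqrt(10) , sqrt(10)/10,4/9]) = [ -10*sqrt(11 ), - 8 * sqrt(  10), - 8, - 4, - 2 ,-6 * sqrt(11 ) /11, - 1/2, 7 * exp ( -1)/12, sqrt(10)/10 , 4/9, sqrt(3),E , sqrt(14),sqrt( 19 ),8, 5*sqrt (13), 6*pi,9 * E ]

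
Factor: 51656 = 2^3*11^1  *587^1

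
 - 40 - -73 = 33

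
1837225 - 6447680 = -4610455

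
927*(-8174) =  - 7577298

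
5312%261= 92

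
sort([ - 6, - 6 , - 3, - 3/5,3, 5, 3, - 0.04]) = [ - 6, - 6, - 3, - 3/5, - 0.04, 3, 3,5] 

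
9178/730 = 12 + 209/365  =  12.57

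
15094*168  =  2535792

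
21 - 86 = -65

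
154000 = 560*275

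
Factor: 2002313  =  2002313^1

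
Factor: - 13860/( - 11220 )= 3^1  *7^1  *  17^( - 1) = 21/17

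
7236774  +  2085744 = 9322518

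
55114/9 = 6123 + 7/9 = 6123.78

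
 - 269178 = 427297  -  696475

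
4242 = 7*606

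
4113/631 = 6 + 327/631 = 6.52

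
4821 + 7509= 12330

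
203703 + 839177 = 1042880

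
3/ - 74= - 3/74 = - 0.04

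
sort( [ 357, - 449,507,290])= [ - 449, 290 , 357,507]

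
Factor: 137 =137^1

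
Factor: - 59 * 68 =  - 4012 = -2^2*17^1*59^1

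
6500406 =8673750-2173344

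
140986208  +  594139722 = 735125930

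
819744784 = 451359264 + 368385520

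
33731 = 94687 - 60956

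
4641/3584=663/512 = 1.29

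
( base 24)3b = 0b1010011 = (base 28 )2r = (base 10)83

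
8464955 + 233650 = 8698605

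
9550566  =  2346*4071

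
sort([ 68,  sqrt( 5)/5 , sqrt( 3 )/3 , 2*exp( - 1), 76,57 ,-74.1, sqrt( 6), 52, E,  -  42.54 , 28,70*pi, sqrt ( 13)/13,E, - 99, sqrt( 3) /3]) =[-99 , - 74.1, - 42.54,  sqrt( 13) /13 , sqrt(5)/5, sqrt( 3)/3,sqrt( 3) /3, 2*exp( - 1),sqrt( 6) , E,  E,28 , 52,  57 , 68,76 , 70*  pi ]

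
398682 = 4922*81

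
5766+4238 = 10004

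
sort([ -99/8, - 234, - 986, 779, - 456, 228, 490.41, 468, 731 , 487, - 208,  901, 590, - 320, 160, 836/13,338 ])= [- 986,- 456, - 320, - 234, - 208, - 99/8,836/13,160, 228,  338, 468, 487, 490.41, 590  ,  731, 779, 901 ] 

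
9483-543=8940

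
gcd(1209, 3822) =39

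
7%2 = 1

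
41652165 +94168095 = 135820260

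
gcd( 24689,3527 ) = 3527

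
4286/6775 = 4286/6775 = 0.63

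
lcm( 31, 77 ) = 2387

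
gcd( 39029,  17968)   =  1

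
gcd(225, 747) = 9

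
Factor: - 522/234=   -  29/13=- 13^( - 1)*29^1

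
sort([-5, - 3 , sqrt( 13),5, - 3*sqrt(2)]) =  [ - 5 , - 3*sqrt(2), - 3 , sqrt( 13),5 ] 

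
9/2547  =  1/283 = 0.00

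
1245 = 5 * 249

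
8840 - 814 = 8026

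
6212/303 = 20 + 152/303 = 20.50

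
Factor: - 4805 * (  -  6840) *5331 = 2^3*3^3*5^2*19^1 * 31^2 * 1777^1 = 175209712200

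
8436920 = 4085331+4351589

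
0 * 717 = 0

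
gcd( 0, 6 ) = 6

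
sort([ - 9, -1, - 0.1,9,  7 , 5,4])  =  [- 9, -1 , - 0.1, 4,5,7, 9 ] 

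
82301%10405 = 9466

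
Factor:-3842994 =-2^1 * 3^1*640499^1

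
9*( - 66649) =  - 599841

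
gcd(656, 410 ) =82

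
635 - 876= - 241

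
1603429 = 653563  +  949866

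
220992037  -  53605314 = 167386723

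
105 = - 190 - -295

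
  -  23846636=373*( - 63932 )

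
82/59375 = 82/59375=0.00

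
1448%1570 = 1448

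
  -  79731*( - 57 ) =4544667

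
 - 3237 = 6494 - 9731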